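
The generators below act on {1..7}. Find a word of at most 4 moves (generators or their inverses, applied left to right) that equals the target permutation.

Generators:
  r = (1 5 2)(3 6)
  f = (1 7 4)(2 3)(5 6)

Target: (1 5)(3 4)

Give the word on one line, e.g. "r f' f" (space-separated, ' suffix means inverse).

r' f r' f'

  after r': (1 2 5)(3 6)
  after f: (1 3 5 7 4)(2 6)
  after r': (1 6 5 7 4 2 3)
  after f': (1 5)(3 4)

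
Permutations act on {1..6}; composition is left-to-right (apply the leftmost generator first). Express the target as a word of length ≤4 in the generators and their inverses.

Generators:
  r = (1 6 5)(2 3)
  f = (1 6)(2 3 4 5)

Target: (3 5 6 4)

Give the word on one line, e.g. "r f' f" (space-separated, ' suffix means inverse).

  after r: (1 6 5)(2 3)
  after f: (2 4 5 6)
  after f: (1 6 3 4 2 5)
  after f: (3 5 6 4)

r f f f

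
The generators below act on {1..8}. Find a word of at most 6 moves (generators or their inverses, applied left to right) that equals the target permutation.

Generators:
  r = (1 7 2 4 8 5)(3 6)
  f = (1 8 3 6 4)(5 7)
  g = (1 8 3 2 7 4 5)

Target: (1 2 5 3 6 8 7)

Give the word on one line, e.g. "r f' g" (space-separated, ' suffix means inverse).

f r f g'

  after f: (1 8 3 6 4)(5 7)
  after r: (1 5 2 4 7)(6 8)
  after f: (1 7 8 4 5 2)(3 6)
  after g': (1 2 5 3 6 8 7)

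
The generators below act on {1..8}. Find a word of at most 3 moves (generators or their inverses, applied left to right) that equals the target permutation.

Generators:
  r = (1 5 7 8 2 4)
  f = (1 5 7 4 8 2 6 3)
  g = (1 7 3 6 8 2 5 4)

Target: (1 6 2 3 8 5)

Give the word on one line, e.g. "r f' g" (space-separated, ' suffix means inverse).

  after f': (1 3 6 2 8 4 7 5)
  after r': (1 3 6 8 2 7)(4 5)
  after g: (1 6 2 3 8 5)

f' r' g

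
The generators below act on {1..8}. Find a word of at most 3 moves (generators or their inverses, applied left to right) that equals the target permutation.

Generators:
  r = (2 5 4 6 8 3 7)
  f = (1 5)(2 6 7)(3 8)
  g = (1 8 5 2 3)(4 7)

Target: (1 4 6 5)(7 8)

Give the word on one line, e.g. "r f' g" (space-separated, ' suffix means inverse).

f' r

  after f': (1 5)(2 7 6)(3 8)
  after r: (1 4 6 5)(7 8)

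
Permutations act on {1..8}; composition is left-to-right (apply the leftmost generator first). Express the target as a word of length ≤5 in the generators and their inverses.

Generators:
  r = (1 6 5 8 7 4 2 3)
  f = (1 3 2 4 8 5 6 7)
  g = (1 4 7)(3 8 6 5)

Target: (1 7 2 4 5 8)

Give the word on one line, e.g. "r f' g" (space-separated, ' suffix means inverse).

f g r

  after f: (1 3 2 4 8 5 6 7)
  after g: (1 8 3 2 7 4 6)
  after r: (1 7 2 4 5 8)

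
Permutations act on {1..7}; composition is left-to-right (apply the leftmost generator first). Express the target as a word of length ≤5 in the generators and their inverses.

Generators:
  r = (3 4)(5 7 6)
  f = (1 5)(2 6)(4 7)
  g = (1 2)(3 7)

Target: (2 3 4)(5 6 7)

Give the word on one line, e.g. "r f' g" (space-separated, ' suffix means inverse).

  after g': (1 2)(3 7)
  after f': (1 6 2 5)(3 4 7)
  after r: (1 5)(2 7 4 6)
  after f: (2 4)
  after r': (2 3 4)(5 6 7)

g' f' r f r'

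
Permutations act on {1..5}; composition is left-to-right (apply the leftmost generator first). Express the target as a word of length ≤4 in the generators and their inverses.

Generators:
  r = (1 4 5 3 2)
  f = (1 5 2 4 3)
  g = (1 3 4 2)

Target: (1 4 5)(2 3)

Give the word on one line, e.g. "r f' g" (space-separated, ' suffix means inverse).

g r' r'

  after g: (1 3 4 2)
  after r': (1 5 4 3)
  after r': (1 4 5)(2 3)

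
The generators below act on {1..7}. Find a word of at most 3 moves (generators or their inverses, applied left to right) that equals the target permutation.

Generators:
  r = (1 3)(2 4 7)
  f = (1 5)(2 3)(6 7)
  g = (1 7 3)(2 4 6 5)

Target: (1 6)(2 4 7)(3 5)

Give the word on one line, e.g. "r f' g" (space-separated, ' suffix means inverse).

g f'

  after g: (1 7 3)(2 4 6 5)
  after f': (1 6)(2 4 7)(3 5)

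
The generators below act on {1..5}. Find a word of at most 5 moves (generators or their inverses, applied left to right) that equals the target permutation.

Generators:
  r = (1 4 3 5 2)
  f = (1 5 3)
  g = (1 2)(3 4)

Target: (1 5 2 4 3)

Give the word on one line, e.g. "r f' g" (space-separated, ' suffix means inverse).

  after f: (1 5 3)
  after r: (1 2)(3 4)
  after f': (1 2 3 4 5)
  after r': (1 5 2 4 3)

f r f' r'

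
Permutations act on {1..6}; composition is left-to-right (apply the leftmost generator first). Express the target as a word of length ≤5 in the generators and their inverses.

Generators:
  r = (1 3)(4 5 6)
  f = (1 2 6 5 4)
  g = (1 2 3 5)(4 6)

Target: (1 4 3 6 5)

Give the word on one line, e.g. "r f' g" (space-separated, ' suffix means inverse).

g f g'

  after g: (1 2 3 5)(4 6)
  after f: (1 6)(2 3 4 5)
  after g': (1 4 3 6 5)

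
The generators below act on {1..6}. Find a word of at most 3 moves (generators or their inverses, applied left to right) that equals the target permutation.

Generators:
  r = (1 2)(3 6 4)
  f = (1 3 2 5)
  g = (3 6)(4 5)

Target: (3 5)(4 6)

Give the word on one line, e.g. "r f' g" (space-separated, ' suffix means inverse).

  after r': (1 2)(3 4 6)
  after g: (1 2)(3 5 4)
  after r: (3 5)(4 6)

r' g r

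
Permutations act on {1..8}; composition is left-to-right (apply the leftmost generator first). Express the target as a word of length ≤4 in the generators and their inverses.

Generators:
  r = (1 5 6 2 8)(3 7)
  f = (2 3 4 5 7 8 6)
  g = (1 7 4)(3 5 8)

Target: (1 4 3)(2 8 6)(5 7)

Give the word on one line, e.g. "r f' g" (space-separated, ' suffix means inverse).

  after g': (1 4 7)(3 8 5)
  after r: (1 4 3)(2 8 6)(5 7)

g' r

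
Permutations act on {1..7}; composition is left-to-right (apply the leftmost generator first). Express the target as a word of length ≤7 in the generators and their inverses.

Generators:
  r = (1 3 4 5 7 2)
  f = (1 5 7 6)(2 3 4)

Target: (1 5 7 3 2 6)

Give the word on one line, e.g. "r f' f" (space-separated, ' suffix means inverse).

  after r': (1 2 7 5 4 3)
  after f': (1 4 2 5 3 6 7)
  after r: (1 5 4)(2 7 3 6)
  after f: (1 7 4 5 2 6 3)
  after r': (1 5 7 3 2 6)

r' f' r f r'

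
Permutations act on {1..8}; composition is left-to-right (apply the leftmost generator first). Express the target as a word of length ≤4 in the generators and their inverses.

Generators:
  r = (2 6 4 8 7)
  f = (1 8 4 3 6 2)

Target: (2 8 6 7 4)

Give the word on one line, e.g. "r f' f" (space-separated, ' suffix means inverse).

r' r'

  after r': (2 7 8 4 6)
  after r': (2 8 6 7 4)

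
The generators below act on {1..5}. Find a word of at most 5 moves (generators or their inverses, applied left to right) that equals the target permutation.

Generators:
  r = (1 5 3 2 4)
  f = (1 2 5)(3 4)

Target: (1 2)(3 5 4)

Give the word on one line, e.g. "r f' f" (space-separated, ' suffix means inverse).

  after r': (1 4 2 3 5)
  after f: (1 3)(2 4 5)
  after r: (1 2)(3 5 4)

r' f r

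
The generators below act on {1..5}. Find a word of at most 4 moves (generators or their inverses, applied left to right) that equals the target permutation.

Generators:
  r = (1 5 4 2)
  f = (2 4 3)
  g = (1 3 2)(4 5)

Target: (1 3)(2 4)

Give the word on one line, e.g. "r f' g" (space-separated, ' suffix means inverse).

  after f': (2 3 4)
  after f': (2 4 3)
  after g': (1 2 5 4)
  after g': (1 3)(2 4)

f' f' g' g'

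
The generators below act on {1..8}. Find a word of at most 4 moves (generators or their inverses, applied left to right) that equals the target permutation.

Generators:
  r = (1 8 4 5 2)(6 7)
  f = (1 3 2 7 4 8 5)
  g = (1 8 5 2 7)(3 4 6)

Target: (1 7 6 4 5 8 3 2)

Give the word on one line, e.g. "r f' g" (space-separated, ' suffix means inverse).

  after r': (1 2 5 4 8)(6 7)
  after f: (1 7 6 4 5 8 3 2)

r' f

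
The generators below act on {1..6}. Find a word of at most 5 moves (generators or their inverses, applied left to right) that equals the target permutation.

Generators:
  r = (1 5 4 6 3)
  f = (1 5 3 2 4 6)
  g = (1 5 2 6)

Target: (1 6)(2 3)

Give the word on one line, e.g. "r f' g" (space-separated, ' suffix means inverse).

r f' g'

  after r: (1 5 4 6 3)
  after f': (2 3 6 5)
  after g': (1 6)(2 3)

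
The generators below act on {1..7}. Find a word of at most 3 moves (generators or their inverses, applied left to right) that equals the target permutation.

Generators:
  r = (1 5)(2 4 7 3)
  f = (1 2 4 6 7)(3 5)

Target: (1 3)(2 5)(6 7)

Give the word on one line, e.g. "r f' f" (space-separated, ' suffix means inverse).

f' r

  after f': (1 7 6 4 2)(3 5)
  after r: (1 3)(2 5)(6 7)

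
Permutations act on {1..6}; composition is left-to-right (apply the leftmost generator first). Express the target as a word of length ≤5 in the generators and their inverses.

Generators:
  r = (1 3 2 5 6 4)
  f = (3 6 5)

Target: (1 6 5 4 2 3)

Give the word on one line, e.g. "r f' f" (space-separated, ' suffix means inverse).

  after r': (1 4 6 5 2 3)
  after r': (1 6 2)(3 4 5)
  after f': (1 3 4 6 2)
  after f': (1 5 6 2)(3 4)
  after r: (1 6 5 4 2 3)

r' r' f' f' r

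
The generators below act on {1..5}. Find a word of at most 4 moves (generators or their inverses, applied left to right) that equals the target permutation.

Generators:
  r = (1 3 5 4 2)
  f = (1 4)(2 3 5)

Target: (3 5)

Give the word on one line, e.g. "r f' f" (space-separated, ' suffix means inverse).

  after r': (1 2 4 5 3)
  after f: (1 3 4 2)
  after r': (3 5)

r' f r'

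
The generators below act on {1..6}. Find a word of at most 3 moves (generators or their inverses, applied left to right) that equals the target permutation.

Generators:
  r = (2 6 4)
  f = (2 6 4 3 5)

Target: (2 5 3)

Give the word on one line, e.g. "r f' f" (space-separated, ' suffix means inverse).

f' r' r'

  after f': (2 5 3 4 6)
  after r': (2 5 3 6 4)
  after r': (2 5 3)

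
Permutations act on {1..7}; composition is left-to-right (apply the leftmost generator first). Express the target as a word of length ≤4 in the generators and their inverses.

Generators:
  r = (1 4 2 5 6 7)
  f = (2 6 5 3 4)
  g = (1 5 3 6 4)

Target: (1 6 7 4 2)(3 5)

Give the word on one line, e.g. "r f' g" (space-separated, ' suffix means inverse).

r g'

  after r: (1 4 2 5 6 7)
  after g': (1 6 7 4 2)(3 5)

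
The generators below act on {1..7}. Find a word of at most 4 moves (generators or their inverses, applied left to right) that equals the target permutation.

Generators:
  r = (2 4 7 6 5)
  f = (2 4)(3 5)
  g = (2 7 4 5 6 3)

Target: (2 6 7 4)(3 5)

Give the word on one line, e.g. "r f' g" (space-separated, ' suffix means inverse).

  after g: (2 7 4 5 6 3)
  after g: (2 4 6)(3 7 5)
  after r: (2 7)(3 6 4 5)
  after r: (2 6 7 4)(3 5)

g g r r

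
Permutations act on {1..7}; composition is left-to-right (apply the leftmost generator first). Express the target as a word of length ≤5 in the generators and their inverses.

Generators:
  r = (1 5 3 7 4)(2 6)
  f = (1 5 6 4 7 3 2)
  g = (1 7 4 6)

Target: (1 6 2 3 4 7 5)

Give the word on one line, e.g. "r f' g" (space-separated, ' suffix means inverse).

f' r f g

  after f': (1 2 3 7 4 6 5)
  after r: (1 6 3 4 2 7)
  after f: (1 4)(2 3 7 5 6)
  after g: (1 6 2 3 4 7 5)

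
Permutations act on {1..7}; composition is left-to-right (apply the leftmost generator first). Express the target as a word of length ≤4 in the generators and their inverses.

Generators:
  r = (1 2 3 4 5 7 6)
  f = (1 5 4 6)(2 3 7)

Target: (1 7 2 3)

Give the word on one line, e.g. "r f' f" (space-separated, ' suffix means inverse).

r' f r' r'

  after r': (1 6 7 5 4 3 2)
  after f: (2 5 6)(4 7)
  after r': (1 6)(2 4 5 7 3)
  after r': (1 7 2 3)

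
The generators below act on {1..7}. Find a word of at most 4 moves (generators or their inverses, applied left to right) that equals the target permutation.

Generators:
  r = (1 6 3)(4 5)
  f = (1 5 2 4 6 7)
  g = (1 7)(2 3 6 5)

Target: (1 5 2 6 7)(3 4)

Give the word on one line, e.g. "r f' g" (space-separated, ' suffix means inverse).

r f g f

  after r: (1 6 3)(4 5)
  after f: (1 7)(2 4)(3 5 6)
  after g: (2 4 3)
  after f: (1 5 2 6 7)(3 4)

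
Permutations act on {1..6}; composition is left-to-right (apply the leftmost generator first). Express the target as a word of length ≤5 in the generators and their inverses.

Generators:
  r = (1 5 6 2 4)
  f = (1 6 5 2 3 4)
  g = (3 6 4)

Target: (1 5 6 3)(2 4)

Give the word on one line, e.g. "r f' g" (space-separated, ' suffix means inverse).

g g r

  after g: (3 6 4)
  after g: (3 4 6)
  after r: (1 5 6 3)(2 4)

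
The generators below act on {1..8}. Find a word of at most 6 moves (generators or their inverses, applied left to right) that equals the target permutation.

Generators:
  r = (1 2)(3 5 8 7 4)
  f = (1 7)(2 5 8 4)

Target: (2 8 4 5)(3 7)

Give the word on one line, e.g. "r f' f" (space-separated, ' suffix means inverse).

f' r f' r f

  after f': (1 7)(2 4 8 5)
  after r: (1 4 7 2 3 5)
  after f': (1 8 5 7 4)(2 3)
  after r: (1 7 3)(2 5 4)
  after f: (2 8 4 5)(3 7)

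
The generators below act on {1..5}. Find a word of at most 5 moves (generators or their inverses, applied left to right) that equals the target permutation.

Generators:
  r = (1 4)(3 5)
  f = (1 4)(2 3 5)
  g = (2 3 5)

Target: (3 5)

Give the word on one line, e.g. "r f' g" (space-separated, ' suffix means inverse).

  after f': (1 4)(2 5 3)
  after g': (1 4)(2 3 5)
  after r': (2 5)
  after g: (3 5)

f' g' r' g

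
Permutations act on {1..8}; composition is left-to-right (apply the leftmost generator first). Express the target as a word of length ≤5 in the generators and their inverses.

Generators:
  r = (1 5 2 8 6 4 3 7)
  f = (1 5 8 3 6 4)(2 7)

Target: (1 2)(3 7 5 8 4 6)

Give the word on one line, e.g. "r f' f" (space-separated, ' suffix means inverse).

f r' r' f

  after f: (1 5 8 3 6 4)(2 7)
  after r': (2 3 8 4 7 5)
  after r': (1 7)(2 4 3)(6 8)
  after f: (1 2)(3 7 5 8 4 6)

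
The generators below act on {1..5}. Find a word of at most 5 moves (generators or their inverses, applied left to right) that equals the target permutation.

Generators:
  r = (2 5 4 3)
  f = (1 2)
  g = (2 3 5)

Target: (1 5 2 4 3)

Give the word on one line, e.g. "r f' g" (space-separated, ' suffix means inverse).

g r' f g'

  after g: (2 3 5)
  after r': (2 4 5 3)
  after f: (1 2 4 5 3)
  after g': (1 5 2 4 3)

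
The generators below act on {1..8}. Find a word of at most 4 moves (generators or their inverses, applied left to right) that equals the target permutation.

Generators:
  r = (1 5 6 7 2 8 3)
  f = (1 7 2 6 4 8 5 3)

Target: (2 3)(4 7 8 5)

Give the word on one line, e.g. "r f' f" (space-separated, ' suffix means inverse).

  after f': (1 3 5 8 4 6 2 7)
  after f': (1 5 4 2)(3 8 6 7)
  after r': (2 3)(4 7 8 5)

f' f' r'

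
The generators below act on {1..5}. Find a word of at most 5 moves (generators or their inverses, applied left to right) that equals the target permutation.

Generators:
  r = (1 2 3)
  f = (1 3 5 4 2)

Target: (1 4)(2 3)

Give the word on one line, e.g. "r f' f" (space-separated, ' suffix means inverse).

  after r: (1 2 3)
  after f: (2 5 4)
  after r: (1 2 5 4 3)
  after f': (1 4)(2 3)

r f r f'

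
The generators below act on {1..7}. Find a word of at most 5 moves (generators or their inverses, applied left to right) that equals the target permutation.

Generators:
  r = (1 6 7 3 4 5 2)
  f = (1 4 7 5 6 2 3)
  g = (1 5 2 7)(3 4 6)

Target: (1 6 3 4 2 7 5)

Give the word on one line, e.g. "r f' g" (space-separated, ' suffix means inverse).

  after g: (1 5 2 7)(3 4 6)
  after r': (1 4)(2 6 7)
  after f: (1 7 3)(5 6)
  after g': (1 2 5 4 3 7 6)
  after f': (1 6 3 4 2 7 5)

g r' f g' f'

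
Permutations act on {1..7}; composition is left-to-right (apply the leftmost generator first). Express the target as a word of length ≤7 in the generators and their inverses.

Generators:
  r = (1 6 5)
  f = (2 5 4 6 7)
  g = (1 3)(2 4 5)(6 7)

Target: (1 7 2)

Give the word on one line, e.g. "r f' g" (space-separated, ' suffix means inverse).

r g' g' f r'

  after r: (1 6 5)
  after g': (1 7 6 4 2 5 3)
  after g': (1 6 2 4 5)
  after f: (1 7 2 6 5)
  after r': (1 7 2)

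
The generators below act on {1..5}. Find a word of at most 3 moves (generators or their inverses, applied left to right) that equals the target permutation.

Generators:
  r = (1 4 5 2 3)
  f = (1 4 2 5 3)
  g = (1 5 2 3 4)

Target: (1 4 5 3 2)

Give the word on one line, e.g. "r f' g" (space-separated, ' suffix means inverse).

  after f': (1 3 5 2 4)
  after g: (1 4 5 3 2)

f' g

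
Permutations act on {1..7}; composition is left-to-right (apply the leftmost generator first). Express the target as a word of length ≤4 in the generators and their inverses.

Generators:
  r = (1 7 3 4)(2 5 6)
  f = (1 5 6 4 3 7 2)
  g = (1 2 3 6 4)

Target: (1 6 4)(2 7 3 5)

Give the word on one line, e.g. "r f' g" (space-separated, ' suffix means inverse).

  after f': (1 2 7 3 4 6 5)
  after r': (1 6 2)(4 5)
  after g: (1 4 5)(3 6)
  after f': (1 6 4)(2 7 3 5)

f' r' g f'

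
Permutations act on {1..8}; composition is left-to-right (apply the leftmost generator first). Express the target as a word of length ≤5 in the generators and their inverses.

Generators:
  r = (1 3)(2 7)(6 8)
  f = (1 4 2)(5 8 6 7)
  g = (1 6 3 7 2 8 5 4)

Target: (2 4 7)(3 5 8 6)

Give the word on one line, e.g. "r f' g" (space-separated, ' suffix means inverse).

g' r' f'

  after g': (1 4 5 8 2 7 3 6)
  after r': (1 4 5 6 3 8 7)
  after f': (2 4 7)(3 5 8 6)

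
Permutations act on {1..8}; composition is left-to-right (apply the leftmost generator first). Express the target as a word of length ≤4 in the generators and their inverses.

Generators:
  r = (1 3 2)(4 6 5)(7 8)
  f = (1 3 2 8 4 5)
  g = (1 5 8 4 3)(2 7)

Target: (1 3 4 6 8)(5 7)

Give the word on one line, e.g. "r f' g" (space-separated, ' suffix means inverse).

  after f: (1 3 2 8 4 5)
  after r': (2 7 8 5)(4 6)
  after g': (1 3 4 6 8)(5 7)

f r' g'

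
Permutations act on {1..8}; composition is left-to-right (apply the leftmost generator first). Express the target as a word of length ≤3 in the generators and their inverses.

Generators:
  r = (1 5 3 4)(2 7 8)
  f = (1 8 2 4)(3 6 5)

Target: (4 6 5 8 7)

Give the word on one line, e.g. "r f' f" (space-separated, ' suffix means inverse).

  after r': (1 4 3 5)(2 8 7)
  after f: (4 6 5 8 7)

r' f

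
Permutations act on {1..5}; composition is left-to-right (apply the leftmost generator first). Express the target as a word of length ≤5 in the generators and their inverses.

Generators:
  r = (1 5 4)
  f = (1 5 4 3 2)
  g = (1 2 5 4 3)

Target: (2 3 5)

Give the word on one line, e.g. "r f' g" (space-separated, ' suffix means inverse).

  after r': (1 4 5)
  after r': (1 5 4)
  after g': (1 2)(3 4)
  after g': (2 3 5)

r' r' g' g'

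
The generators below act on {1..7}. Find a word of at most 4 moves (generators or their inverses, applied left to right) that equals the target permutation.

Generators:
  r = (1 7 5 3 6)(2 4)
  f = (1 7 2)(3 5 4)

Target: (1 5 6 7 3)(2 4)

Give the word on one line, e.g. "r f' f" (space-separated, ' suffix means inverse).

  after r': (1 6 3 5 7)(2 4)
  after r': (1 3 7 6 5)
  after r': (1 5 6 7 3)(2 4)

r' r' r'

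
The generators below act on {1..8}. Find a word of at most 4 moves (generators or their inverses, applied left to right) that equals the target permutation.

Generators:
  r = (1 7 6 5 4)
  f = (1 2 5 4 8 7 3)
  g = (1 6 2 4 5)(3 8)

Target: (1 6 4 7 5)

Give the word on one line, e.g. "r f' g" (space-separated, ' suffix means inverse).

r r

  after r: (1 7 6 5 4)
  after r: (1 6 4 7 5)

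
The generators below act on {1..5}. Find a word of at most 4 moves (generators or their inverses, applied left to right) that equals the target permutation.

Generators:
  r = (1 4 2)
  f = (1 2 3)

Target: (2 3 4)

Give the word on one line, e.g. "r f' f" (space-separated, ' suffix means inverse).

r' r' f' r'

  after r': (1 2 4)
  after r': (1 4 2)
  after f': (1 4)(2 3)
  after r': (2 3 4)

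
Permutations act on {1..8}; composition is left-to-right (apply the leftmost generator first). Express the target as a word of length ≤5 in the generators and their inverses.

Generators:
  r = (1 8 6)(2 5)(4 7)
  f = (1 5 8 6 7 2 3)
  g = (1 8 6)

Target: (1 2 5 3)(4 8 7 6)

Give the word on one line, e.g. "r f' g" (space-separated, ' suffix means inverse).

  after g: (1 8 6)
  after f: (1 6 5 8 7 2 3)
  after r': (1 8 4 7 5)(2 3 6)
  after f': (1 5 3 8 4 6 7)
  after r': (1 2 5 3)(4 8 7 6)

g f r' f' r'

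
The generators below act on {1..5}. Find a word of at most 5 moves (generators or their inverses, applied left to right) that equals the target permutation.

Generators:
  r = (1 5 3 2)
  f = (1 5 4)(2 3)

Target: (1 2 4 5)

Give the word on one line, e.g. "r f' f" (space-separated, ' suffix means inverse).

  after r': (1 2 3 5)
  after f: (1 3 4)
  after r: (1 2)(3 4 5)
  after f': (1 3 5 2 4)
  after r: (1 2 4 5)

r' f r f' r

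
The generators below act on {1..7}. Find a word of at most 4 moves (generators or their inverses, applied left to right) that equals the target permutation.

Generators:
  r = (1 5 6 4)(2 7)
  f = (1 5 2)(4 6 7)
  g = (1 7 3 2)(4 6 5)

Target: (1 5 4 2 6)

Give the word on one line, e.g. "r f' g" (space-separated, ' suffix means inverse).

f r' f

  after f: (1 5 2)(4 6 7)
  after r': (2 4 5 7 6)
  after f: (1 5 4 2 6)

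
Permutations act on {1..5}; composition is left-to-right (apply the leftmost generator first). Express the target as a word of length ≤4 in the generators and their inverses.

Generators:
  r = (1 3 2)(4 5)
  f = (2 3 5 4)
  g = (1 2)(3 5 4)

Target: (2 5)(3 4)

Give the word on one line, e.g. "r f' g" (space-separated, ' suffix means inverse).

r' f r' f'

  after r': (1 2 3)(4 5)
  after f: (1 3)(2 5)
  after r': (2 4 5 3)
  after f': (2 5)(3 4)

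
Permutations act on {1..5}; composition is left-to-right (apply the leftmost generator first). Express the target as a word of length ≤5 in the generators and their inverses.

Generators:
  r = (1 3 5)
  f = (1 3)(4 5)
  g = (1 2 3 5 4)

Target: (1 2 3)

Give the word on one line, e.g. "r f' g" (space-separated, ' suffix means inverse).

  after r': (1 5 3)
  after r': (1 3 5)
  after g': (1 2)(4 5)
  after f': (1 2 3)

r' r' g' f'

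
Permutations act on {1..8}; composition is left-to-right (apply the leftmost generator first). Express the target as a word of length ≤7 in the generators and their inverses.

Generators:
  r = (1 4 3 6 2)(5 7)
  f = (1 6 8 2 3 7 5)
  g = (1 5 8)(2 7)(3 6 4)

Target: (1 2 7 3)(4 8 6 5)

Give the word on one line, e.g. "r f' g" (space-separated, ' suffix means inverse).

  after g: (1 5 8)(2 7)(3 6 4)
  after f: (2 5)(3 8 6 4 7)
  after r': (1 2 7 4 5 6)(3 8)
  after g': (1 7 6 8 4)(3 5)
  after g': (1 2 7 3)(4 8 6 5)

g f r' g' g'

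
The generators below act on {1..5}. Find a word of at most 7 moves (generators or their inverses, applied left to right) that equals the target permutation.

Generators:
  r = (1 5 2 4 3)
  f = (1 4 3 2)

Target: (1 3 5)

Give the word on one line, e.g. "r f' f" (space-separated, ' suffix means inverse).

r' f' r' f r'

  after r': (1 3 4 2 5)
  after f': (1 4 3)(2 5)
  after r': (1 2)
  after f: (2 4 3)
  after r': (1 3 5)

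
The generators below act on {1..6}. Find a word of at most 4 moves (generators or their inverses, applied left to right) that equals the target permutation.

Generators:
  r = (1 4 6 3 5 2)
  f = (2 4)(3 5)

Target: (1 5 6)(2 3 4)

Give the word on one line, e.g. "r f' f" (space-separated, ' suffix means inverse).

r' r'

  after r': (1 2 5 3 6 4)
  after r': (1 5 6)(2 3 4)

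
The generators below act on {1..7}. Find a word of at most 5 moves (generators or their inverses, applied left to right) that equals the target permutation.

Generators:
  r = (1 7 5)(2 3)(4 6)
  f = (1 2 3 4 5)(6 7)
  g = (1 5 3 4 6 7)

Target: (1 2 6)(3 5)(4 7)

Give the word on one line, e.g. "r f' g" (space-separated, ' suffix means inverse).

g f f g

  after g: (1 5 3 4 6 7)
  after f: (2 3 5 4 7)
  after f: (1 2 4 6 7 3)
  after g: (1 2 6)(3 5)(4 7)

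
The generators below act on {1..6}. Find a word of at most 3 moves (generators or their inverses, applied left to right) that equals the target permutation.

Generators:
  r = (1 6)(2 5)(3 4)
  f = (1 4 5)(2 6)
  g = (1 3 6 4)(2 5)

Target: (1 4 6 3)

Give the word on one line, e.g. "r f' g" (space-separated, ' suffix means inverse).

  after r: (1 6)(2 5)(3 4)
  after g: (1 4 6 3)

r g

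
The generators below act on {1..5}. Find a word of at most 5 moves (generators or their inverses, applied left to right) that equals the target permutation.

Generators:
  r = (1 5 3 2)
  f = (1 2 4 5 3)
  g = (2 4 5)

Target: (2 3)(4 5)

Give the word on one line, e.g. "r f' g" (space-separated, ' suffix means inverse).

f' r' r'

  after f': (1 3 5 4 2)
  after r': (1 5 4 3)
  after r': (2 3)(4 5)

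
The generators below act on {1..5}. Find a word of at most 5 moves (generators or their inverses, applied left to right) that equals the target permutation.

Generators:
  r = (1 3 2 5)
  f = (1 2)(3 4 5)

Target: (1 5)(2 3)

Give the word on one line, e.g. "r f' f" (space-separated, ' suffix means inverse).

  after r': (1 5 2 3)
  after f: (1 3 2 4 5)
  after f: (1 4 3)(2 5)
  after f: (1 5)(2 3)

r' f f f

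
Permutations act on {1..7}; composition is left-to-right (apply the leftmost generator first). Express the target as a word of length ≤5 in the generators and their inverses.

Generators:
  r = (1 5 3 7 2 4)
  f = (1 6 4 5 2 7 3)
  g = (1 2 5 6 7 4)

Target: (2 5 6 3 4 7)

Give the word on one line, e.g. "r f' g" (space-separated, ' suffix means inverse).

  after f: (1 6 4 5 2 7 3)
  after r: (1 6)(3 5 4)
  after f': (2 5 6 3 4 7)

f r f'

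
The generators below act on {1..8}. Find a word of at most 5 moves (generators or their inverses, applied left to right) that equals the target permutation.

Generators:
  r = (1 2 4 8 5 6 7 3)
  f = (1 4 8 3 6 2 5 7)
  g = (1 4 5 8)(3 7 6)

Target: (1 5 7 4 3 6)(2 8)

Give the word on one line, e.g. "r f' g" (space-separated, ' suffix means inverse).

g f' f' f'

  after g: (1 4 5 8)(3 7 6)
  after f': (2 6 8 7 3 5 4)
  after f': (1 7 8 5)(2 3)(4 6)
  after f': (1 5 7 4 3 6)(2 8)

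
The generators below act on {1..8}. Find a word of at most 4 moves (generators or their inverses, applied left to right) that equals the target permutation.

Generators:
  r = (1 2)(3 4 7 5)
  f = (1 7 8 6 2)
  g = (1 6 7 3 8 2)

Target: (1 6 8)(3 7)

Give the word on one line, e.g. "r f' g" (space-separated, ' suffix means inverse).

  after f: (1 7 8 6 2)
  after g': (1 6 8)(3 7)

f g'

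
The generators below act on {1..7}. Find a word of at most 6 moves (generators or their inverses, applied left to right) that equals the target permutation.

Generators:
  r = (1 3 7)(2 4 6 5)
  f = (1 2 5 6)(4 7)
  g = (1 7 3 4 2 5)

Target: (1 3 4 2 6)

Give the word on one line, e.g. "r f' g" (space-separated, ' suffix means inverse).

g' g' r g' f'

  after g': (1 5 2 4 3 7)
  after g': (1 2 3)(4 7 5)
  after r: (1 4)(2 7)(5 6)
  after g': (1 3 7 4 5 6 2)
  after f': (1 3 4 2 6)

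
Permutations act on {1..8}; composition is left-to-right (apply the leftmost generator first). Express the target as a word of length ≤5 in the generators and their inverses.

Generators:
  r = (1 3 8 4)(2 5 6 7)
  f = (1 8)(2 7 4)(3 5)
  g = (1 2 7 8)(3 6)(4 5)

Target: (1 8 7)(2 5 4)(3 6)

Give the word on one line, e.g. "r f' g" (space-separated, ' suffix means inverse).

  after f: (1 8)(2 7 4)(3 5)
  after f: (2 4 7)
  after g': (1 8 7)(2 5 4)(3 6)

f f g'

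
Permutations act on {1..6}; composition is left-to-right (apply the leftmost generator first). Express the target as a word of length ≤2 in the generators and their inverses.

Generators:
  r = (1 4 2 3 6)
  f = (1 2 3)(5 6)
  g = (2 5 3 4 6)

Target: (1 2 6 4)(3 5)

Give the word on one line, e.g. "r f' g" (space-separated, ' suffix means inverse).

r' g

  after r': (1 6 3 2 4)
  after g: (1 2 6 4)(3 5)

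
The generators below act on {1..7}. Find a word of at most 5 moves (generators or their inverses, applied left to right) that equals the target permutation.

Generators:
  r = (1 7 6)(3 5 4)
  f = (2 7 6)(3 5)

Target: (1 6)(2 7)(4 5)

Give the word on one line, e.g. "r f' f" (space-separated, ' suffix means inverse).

  after f': (2 6 7)(3 5)
  after r: (1 7 2)(3 4)
  after r: (1 6)(2 7)(4 5)

f' r r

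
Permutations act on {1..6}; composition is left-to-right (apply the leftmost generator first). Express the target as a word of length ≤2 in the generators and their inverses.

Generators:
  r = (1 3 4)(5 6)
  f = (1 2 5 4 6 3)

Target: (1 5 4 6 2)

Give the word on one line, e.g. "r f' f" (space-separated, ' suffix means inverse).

  after r': (1 4 3)(5 6)
  after f': (1 5 4 6 2)

r' f'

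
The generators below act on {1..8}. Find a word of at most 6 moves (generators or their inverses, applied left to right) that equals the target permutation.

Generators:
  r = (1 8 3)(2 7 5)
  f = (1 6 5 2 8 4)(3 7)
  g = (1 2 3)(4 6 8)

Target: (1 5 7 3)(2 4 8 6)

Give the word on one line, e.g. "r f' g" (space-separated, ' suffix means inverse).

  after g: (1 2 3)(4 6 8)
  after r': (1 5 7 2 8 4 6)
  after g': (1 5 7)(2 6 3)
  after g': (1 5 7 3)(2 4 8 6)

g r' g' g'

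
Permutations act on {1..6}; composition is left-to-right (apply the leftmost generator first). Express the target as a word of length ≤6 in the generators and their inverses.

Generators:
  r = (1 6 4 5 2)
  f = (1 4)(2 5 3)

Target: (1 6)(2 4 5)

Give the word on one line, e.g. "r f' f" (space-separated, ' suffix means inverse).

r f f f

  after r: (1 6 4 5 2)
  after f: (1 6)(2 4 3)
  after f: (1 6 4 2)(3 5)
  after f: (1 6)(2 4 5)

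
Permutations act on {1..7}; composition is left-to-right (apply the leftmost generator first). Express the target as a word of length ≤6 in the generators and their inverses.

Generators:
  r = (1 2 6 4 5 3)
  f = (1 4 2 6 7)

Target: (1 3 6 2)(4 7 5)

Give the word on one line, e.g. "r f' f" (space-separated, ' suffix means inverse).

  after r: (1 2 6 4 5 3)
  after f': (1 4 5 3 7 6)
  after r: (1 5)(2 6)(3 7 4)
  after r: (1 3 7 5 2 4)
  after f': (1 3 6 2)(4 7 5)

r f' r r f'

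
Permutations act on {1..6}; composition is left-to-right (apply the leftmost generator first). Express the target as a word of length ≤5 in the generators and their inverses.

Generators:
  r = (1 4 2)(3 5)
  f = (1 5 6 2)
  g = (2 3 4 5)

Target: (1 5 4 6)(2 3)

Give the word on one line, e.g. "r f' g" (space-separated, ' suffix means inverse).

  after r: (1 4 2)(3 5)
  after g': (1 3 4 5 2)
  after f: (1 3 4 6 2 5)
  after r: (1 5 4 6)(2 3)

r g' f r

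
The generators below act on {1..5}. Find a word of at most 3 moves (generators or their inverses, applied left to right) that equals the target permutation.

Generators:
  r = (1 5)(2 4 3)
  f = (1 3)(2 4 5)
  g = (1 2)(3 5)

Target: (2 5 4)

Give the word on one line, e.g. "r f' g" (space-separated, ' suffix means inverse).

r g' f

  after r: (1 5)(2 4 3)
  after g': (1 3)(2 4 5)
  after f: (2 5 4)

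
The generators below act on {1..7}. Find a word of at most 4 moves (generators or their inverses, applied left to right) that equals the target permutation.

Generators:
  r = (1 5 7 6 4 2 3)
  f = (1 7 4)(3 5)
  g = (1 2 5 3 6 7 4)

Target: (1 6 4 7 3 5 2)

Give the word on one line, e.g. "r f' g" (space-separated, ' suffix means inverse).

  after r': (1 3 2 4 6 7 5)
  after g: (1 6 4 7 3 5 2)

r' g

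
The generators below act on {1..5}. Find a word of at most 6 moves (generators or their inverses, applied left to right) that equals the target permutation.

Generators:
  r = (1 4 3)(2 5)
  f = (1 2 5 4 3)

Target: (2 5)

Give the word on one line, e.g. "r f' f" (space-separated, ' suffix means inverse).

  after r: (1 4 3)(2 5)
  after r: (1 3 4)
  after f: (2 5 4)
  after r': (1 3 4 5)
  after f: (2 5)

r r f r' f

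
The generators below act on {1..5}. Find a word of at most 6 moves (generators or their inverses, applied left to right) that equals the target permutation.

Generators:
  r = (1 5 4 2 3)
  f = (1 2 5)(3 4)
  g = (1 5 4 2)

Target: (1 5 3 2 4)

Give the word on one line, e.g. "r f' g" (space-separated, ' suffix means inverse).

f' g f r' f

  after f': (1 5 2)(3 4)
  after g: (1 4 3 2 5)
  after f: (1 3 5 2)
  after r': (1 2 3)(4 5)
  after f: (1 5 3 2 4)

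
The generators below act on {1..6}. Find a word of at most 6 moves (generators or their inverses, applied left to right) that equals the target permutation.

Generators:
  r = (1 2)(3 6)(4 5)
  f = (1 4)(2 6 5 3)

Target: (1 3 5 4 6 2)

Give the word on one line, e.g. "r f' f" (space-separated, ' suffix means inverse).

f' f' r' f'

  after f': (1 4)(2 3 5 6)
  after f': (2 5)(3 6)
  after r': (1 2 4 5)
  after f': (1 3 5 4 6 2)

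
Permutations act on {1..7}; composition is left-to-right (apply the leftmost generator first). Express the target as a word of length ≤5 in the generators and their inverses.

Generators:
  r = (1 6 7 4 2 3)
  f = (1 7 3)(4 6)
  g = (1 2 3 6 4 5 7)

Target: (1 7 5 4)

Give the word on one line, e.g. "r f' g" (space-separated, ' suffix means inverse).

  after g': (1 7 5 4 6 3 2)
  after r': (1 6 2 3 4)(5 7)
  after r': (3 7 5 6 4)
  after f: (1 7 5 4)

g' r' r' f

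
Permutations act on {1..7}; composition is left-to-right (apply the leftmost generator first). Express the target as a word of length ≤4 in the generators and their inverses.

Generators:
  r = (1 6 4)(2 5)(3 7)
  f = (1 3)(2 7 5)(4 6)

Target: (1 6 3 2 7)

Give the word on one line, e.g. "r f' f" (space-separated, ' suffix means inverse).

r' f'

  after r': (1 4 6)(2 5)(3 7)
  after f': (1 6 3 2 7)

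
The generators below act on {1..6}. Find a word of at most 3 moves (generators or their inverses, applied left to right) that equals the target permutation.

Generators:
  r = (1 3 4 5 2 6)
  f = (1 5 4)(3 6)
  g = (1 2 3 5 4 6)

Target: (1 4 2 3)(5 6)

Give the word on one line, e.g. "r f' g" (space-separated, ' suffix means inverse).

f g

  after f: (1 5 4)(3 6)
  after g: (1 4 2 3)(5 6)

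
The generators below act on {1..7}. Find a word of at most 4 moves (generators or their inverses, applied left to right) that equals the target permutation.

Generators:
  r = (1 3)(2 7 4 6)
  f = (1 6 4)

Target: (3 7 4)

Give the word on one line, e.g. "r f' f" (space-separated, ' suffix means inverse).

  after r: (1 3)(2 7 4 6)
  after f': (1 3 4)(2 7 6)
  after r': (3 7 4)

r f' r'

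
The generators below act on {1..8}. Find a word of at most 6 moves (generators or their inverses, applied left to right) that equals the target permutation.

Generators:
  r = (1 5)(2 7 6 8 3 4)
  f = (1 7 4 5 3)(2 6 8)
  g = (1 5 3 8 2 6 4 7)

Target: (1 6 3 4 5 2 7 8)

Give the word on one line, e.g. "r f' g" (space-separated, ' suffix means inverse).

  after f': (1 3 5 4 7)(2 8 6)
  after g': (1 5 6 8 2 3)
  after r': (2 8 4 3 5 7)
  after f: (1 7 6 8 5 4)
  after r: (1 6 3 4 5 2 7 8)

f' g' r' f r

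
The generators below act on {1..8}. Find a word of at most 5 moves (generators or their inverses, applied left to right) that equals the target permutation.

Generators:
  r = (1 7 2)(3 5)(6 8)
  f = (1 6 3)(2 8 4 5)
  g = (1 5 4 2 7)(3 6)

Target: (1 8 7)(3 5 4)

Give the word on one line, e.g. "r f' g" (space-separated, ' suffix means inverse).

  after r: (1 7 2)(3 5)(6 8)
  after f': (1 7 5 6 2 3 4 8)
  after r: (1 2 5 8 7 3 4 6)
  after f: (1 8 7)(3 5 4)

r f' r f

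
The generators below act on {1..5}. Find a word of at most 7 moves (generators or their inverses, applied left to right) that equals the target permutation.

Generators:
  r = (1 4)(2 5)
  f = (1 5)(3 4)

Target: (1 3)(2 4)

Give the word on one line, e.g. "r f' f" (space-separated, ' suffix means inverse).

r f' r r r

  after r: (1 4)(2 5)
  after f': (1 3 4 5 2)
  after r: (1 3)(2 4)
  after r: (1 3 4 5 2)
  after r: (1 3)(2 4)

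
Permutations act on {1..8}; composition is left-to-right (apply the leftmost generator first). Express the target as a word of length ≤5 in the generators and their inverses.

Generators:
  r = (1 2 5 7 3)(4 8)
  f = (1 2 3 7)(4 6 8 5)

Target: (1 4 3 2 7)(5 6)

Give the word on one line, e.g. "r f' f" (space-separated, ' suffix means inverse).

  after f': (1 7 3 2)(4 5 8 6)
  after r': (1 5 4 2 3)(6 8)
  after f': (1 8 4)(3 7)
  after f': (1 6 4 7 2)(5 8)
  after f': (1 4 3 2 7)(5 6)

f' r' f' f' f'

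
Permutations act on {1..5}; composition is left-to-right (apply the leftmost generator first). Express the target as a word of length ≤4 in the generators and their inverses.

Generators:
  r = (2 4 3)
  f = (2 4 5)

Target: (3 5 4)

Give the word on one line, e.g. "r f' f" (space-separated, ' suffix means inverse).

  after r: (2 4 3)
  after f': (3 5 4)

r f'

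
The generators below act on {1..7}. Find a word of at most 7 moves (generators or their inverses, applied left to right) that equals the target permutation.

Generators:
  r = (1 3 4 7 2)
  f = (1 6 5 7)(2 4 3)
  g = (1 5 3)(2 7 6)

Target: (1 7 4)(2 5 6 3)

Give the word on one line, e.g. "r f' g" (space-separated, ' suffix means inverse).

  after r': (1 2 7 4 3)
  after g: (1 7 4)(2 6)(3 5)
  after r': (1 4 2 6 7 3 5)
  after f': (1 2)(3 6 5 7 4)
  after g: (1 7 4)(2 5 6 3)

r' g r' f' g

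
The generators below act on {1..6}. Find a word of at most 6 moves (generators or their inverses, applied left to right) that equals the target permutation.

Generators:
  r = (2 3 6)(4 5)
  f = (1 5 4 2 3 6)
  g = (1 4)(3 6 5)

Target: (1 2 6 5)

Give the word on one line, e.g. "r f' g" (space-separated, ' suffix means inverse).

  after f: (1 5 4 2 3 6)
  after r: (1 4 3 2 6)
  after r: (1 5 4 6)
  after g: (1 3 6 4 5)
  after r': (1 2 6 5)

f r r g r'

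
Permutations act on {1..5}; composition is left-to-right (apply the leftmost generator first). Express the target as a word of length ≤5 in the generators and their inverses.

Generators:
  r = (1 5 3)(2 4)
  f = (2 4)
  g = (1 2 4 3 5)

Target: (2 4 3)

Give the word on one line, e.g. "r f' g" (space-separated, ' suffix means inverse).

  after r': (1 3 5)(2 4)
  after f: (1 3 5)
  after f: (1 3 5)(2 4)
  after r': (1 5 3)
  after g: (2 4 3)

r' f f r' g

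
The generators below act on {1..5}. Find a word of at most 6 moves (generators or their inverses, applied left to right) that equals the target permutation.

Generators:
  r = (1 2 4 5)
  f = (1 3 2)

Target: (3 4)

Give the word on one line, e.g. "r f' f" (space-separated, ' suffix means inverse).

r f' r r f'

  after r: (1 2 4 5)
  after f': (1 3)(2 4 5)
  after r: (1 3 2 5 4)
  after r: (1 3 4 2)
  after f': (3 4)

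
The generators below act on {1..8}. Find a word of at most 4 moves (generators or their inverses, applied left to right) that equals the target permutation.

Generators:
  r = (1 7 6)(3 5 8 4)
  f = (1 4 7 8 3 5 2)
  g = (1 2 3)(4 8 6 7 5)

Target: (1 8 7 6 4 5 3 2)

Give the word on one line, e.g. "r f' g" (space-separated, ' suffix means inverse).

r f

  after r: (1 7 6)(3 5 8 4)
  after f: (1 8 7 6 4 5 3 2)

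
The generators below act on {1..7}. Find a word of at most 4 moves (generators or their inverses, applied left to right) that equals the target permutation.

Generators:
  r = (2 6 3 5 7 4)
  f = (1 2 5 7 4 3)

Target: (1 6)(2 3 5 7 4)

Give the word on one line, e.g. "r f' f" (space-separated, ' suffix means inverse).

f' r' f'

  after f': (1 3 4 7 5 2)
  after r': (1 6 2)(3 7)(4 5)
  after f': (1 6)(2 3 5 7 4)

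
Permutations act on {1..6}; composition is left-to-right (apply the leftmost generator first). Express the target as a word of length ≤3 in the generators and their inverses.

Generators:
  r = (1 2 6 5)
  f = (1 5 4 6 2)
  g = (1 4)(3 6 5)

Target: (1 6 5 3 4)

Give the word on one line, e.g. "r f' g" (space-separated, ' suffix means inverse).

g r f

  after g: (1 4)(3 6 5)
  after r: (1 4 2 6)(3 5)
  after f: (1 6 5 3 4)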